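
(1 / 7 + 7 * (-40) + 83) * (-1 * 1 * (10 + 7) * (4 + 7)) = 257686 / 7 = 36812.29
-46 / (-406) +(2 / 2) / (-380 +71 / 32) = 38793 / 350581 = 0.11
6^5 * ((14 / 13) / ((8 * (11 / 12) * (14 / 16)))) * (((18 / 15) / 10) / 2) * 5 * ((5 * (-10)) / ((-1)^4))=-2799360 / 143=-19575.94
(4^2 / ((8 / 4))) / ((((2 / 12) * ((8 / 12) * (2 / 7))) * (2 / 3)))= 378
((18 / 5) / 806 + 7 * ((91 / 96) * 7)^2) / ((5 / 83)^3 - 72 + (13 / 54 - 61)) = -9817790958777729 / 4228994826135040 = -2.32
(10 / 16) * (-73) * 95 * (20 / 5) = -34675 / 2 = -17337.50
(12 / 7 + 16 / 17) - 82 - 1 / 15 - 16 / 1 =-170309 / 1785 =-95.41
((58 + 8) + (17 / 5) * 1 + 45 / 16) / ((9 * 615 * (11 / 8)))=5777 / 608850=0.01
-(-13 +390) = -377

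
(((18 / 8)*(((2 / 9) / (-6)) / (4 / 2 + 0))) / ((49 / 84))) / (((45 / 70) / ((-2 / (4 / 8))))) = 0.44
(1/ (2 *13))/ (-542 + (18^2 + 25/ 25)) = -1/ 5642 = -0.00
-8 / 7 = -1.14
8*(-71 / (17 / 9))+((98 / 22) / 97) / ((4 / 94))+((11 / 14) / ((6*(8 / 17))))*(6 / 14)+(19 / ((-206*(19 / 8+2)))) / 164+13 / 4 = -177918013818949 / 600551816480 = -296.26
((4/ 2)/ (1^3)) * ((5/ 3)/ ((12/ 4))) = 10/ 9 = 1.11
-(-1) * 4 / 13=4 / 13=0.31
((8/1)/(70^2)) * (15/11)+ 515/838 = 1392953/2258410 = 0.62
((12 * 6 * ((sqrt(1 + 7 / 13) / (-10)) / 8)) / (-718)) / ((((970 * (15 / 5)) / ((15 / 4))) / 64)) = 36 * sqrt(65) / 2263495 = 0.00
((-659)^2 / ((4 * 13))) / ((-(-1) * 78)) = 434281 / 4056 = 107.07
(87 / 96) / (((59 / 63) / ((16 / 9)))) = 203 / 118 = 1.72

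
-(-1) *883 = 883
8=8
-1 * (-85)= 85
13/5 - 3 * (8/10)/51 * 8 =189/85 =2.22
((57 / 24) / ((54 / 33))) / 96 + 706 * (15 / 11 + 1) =253755643 / 152064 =1668.74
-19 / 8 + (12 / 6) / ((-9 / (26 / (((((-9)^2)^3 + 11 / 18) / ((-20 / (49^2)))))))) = -436389010791 / 183742748392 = -2.37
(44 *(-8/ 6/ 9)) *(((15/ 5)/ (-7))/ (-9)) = -176/ 567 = -0.31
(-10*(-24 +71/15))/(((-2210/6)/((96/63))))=-1088/1365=-0.80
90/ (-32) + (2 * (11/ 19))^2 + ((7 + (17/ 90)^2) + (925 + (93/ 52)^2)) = 230720059763/ 247086450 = 933.76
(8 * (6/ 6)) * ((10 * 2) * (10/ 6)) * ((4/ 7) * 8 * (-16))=-409600/ 21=-19504.76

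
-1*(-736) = 736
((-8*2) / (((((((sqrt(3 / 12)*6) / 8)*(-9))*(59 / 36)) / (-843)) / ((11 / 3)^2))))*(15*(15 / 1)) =-435212800 / 59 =-7376488.14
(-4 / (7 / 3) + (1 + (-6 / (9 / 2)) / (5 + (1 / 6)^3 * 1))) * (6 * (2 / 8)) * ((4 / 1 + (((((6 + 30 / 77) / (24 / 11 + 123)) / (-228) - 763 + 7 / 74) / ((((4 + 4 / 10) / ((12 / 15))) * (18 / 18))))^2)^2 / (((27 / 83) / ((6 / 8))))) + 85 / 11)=-7038709015099489901052036939303651269864657587 / 5606023803609999955125435155559232488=-1255561742.45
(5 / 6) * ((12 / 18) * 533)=2665 / 9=296.11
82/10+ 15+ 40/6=448/15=29.87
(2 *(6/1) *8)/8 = 12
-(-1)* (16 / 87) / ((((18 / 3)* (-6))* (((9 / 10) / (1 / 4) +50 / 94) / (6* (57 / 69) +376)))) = -8236280 / 17486739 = -0.47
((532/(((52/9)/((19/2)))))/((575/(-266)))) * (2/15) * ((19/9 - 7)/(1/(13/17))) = 29576008/146625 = 201.71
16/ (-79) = -16/ 79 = -0.20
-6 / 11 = -0.55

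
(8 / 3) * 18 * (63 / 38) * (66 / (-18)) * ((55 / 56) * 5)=-27225 / 19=-1432.89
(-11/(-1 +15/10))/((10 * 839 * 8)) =-11/33560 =-0.00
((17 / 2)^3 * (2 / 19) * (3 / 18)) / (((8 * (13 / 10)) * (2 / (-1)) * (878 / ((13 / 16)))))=-24565 / 51247104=-0.00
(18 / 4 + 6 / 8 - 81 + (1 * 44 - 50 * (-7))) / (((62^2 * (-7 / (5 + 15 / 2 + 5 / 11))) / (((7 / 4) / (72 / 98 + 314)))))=-17777445 / 20867323136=-0.00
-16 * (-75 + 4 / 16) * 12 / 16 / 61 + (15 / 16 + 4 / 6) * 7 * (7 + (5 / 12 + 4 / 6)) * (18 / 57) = 4825391 / 111264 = 43.37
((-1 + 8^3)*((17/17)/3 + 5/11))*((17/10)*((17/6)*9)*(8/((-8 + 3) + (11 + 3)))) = 7679308/495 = 15513.75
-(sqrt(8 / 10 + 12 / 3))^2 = -24 / 5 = -4.80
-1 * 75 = -75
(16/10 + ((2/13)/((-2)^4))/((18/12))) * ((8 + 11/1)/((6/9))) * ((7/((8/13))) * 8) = 166649/40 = 4166.22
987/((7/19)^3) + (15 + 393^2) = 8535855/49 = 174201.12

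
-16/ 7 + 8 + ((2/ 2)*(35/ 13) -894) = -80589/ 91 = -885.59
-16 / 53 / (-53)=16 / 2809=0.01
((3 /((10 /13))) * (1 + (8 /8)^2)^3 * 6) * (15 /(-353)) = -2808 /353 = -7.95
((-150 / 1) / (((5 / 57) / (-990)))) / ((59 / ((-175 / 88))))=-6733125 / 118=-57060.38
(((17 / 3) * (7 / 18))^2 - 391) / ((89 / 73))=-82197635 / 259524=-316.72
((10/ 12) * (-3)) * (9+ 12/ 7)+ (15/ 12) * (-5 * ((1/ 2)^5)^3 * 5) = -24576875/ 917504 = -26.79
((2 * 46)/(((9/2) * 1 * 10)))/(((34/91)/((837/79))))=389298/6715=57.97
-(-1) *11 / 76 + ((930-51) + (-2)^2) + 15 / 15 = 67195 / 76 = 884.14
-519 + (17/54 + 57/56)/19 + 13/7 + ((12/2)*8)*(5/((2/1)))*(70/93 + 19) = 1650445025/890568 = 1853.25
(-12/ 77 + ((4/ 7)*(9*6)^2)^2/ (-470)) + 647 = -666336413/ 126665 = -5260.62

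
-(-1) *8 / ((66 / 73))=292 / 33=8.85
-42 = -42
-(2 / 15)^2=-4 / 225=-0.02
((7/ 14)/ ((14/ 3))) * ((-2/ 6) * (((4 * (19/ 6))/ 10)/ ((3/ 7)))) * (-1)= 19/ 180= 0.11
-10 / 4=-5 / 2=-2.50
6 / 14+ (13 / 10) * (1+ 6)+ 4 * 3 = 1507 / 70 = 21.53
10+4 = 14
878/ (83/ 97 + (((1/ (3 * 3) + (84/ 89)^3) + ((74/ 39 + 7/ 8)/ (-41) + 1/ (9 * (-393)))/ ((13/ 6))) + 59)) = 217990776524343784/ 15089578069710961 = 14.45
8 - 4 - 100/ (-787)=3248/ 787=4.13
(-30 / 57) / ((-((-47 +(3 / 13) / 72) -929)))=-3120 / 5785709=-0.00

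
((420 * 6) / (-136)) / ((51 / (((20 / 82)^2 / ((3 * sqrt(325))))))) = -700 * sqrt(13) / 6315517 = -0.00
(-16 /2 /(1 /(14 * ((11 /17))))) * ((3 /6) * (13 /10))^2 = -13013 /425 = -30.62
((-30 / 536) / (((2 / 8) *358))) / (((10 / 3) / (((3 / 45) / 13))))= -0.00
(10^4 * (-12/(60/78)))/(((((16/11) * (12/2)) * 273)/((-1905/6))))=873125/42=20788.69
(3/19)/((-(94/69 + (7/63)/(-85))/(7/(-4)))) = 52785/259996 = 0.20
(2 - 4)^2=4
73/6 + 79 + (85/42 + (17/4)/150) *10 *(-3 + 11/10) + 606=2764339/4200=658.18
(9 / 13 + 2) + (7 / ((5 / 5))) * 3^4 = 7406 / 13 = 569.69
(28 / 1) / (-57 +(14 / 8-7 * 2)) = -0.40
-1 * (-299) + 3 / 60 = 5981 / 20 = 299.05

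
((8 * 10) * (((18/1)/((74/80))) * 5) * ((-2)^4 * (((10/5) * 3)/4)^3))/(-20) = -777600/37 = -21016.22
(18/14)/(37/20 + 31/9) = 1620/6671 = 0.24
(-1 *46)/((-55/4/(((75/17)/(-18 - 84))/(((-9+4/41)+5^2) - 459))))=18860/57727461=0.00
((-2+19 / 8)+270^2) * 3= 1749609 / 8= 218701.12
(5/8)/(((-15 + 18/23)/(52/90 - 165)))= 170177/23544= 7.23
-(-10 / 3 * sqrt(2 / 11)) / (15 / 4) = 8 * sqrt(22) / 99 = 0.38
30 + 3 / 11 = 333 / 11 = 30.27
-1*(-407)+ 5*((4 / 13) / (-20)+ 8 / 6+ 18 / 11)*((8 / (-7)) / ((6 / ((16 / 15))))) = 54594377 / 135135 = 404.00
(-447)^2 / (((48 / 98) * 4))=3263547 / 32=101985.84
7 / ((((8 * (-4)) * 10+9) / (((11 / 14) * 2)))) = -11 / 311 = -0.04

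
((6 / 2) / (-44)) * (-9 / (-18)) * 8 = -3 / 11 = -0.27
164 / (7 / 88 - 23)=-14432 / 2017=-7.16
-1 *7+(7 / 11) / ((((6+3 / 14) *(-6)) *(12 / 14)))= -7.02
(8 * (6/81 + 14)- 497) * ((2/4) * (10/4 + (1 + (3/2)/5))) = -197201/270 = -730.37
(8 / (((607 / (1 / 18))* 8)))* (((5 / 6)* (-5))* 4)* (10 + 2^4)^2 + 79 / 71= 0.08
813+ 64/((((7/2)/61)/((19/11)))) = 210953/77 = 2739.65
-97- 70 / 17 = -101.12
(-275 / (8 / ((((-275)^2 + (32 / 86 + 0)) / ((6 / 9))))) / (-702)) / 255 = 21.78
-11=-11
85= 85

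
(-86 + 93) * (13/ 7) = 13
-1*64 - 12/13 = -64.92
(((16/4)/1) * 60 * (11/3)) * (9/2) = 3960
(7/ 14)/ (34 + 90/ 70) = 7/ 494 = 0.01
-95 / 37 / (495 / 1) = -19 / 3663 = -0.01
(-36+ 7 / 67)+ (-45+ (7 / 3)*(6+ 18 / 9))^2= 396502 / 603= 657.55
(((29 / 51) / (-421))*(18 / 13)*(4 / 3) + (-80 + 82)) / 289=185850 / 26888849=0.01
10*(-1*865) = -8650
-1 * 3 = -3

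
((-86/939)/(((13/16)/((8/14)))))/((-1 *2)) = 2752/85449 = 0.03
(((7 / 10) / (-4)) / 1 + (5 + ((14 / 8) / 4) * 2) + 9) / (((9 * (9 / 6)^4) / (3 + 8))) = 4312 / 1215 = 3.55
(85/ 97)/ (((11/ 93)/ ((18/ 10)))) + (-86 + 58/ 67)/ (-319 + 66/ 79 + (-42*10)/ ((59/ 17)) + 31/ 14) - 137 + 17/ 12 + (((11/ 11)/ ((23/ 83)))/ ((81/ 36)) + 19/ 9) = -789458467894145/ 6671216507076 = -118.34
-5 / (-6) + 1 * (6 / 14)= 53 / 42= 1.26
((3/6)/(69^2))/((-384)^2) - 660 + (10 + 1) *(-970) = -15908181442559/1404076032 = -11330.00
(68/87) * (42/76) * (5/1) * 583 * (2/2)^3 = 693770/551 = 1259.11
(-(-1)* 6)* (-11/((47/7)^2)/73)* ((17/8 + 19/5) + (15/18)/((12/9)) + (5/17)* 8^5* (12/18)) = -3535991459/27413690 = -128.99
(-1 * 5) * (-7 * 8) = 280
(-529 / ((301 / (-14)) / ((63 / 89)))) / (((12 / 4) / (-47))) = -1044246 / 3827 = -272.86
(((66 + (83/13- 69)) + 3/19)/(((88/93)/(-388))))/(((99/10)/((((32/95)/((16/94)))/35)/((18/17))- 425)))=955964917225/15332031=62350.83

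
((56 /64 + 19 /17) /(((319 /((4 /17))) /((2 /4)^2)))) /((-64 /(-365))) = 98915 /47201792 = 0.00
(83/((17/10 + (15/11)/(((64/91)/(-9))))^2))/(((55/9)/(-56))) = -9423912960/3073704481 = -3.07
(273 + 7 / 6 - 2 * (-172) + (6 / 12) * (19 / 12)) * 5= 3094.79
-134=-134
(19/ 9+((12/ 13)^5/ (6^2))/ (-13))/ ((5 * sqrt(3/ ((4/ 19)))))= 183294326 * sqrt(57)/ 12380765085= 0.11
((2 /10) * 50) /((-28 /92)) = -230 /7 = -32.86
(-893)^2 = 797449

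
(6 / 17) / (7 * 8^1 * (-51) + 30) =-1 / 8007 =-0.00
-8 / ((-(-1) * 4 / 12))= -24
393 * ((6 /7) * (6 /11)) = 14148 /77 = 183.74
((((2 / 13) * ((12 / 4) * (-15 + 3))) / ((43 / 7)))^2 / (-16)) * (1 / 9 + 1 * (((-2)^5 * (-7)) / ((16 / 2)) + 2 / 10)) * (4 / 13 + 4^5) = -2301963552 / 1562405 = -1473.35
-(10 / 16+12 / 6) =-21 / 8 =-2.62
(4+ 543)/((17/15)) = 8205/17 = 482.65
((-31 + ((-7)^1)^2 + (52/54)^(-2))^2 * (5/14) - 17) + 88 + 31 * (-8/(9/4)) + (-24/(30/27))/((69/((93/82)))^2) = 23237214603150913/256010234145120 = 90.77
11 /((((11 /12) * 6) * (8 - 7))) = 2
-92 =-92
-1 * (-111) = 111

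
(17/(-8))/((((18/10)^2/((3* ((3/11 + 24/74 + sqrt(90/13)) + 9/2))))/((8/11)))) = -195925/26862 - 425* sqrt(130)/1287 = -11.06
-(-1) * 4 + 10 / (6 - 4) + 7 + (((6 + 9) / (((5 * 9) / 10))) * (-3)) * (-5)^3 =1266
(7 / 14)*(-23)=-23 / 2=-11.50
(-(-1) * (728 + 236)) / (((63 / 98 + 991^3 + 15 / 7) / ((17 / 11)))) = 0.00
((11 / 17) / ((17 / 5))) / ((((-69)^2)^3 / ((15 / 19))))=275 / 197526211159257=0.00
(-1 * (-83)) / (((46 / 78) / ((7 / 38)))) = 25.93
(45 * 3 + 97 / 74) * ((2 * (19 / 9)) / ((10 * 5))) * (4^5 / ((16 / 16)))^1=98126336 / 8325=11786.95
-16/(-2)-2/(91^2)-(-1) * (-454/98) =27883/8281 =3.37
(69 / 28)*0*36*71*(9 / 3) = 0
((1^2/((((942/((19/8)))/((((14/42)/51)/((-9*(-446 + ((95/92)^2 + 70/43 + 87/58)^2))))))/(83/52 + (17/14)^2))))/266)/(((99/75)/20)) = 269889406294400/361045215084549218820597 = 0.00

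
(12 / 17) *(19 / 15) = 76 / 85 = 0.89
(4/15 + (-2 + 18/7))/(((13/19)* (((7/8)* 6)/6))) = 13376/9555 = 1.40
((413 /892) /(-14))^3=-205379 /5677858304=-0.00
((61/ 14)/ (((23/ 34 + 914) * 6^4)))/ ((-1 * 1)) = -1037/ 282130128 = -0.00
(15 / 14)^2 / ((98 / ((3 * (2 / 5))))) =135 / 9604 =0.01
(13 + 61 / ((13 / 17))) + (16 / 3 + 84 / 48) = 15577 / 156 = 99.85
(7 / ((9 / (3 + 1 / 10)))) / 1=217 / 90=2.41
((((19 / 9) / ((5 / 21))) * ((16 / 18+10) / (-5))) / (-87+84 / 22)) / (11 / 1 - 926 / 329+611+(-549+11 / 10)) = 94340092 / 28970194725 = 0.00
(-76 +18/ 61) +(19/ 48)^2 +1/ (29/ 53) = -300468847/ 4075776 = -73.72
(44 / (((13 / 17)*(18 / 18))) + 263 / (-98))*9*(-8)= -2515860 / 637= -3949.54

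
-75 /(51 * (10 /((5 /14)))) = -25 /476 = -0.05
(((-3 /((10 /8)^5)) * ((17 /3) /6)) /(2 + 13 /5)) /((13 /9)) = -26112 /186875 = -0.14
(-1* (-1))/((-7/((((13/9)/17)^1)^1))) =-13/1071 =-0.01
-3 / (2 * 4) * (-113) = 339 / 8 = 42.38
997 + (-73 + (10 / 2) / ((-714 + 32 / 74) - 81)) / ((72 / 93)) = 79615450 / 88197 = 902.70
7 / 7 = 1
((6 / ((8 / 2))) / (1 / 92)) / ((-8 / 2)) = -69 / 2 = -34.50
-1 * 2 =-2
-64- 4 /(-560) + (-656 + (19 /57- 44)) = -320737 /420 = -763.66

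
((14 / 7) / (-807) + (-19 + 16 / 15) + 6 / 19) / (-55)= 1350839 / 4216575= 0.32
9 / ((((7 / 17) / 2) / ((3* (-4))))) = -3672 / 7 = -524.57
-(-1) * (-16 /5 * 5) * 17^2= -4624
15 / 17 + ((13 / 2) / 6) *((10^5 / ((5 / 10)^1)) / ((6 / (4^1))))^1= 22100135 / 153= 144445.33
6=6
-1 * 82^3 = -551368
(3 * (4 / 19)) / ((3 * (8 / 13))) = 13 / 38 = 0.34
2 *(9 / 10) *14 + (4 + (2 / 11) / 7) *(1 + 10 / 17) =206784 / 6545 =31.59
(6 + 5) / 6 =11 / 6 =1.83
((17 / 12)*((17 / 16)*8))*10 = 1445 / 12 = 120.42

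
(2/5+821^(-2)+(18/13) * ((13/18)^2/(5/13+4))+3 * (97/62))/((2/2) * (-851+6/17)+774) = -4791008613122/69836070259845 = -0.07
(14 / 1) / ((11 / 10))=140 / 11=12.73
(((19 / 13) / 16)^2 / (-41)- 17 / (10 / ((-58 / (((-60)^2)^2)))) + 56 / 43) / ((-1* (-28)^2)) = -1571260801781 / 946041314400000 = -0.00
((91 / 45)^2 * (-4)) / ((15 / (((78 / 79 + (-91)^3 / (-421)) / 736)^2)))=-29380846486925171329 / 4550198031337824000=-6.46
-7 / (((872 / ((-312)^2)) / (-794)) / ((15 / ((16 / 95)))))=6023274075 / 109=55259395.18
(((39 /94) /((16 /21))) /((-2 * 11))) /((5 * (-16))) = 819 /2647040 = 0.00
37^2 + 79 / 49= 1370.61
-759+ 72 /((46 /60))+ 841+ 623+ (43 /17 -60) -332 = 160092 /391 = 409.44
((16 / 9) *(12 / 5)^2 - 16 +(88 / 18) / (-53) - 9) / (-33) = 177113 / 393525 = 0.45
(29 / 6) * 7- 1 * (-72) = 635 / 6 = 105.83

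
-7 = -7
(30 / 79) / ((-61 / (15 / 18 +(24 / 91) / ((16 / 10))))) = -2725 / 438529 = -0.01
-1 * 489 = -489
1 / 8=0.12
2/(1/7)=14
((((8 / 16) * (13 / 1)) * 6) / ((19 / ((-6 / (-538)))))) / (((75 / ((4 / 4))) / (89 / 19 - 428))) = -313677 / 2427725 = -0.13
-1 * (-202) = 202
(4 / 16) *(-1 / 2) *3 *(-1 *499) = 1497 / 8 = 187.12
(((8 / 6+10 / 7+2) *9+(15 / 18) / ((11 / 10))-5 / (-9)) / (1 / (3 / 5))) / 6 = 3061 / 693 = 4.42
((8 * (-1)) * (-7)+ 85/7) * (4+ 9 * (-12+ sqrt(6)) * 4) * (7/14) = -102078/7+ 8586 * sqrt(6)/7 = -11578.10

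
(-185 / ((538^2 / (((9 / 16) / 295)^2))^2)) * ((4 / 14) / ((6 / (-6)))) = 242757 / 29106845270264261312512000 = 0.00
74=74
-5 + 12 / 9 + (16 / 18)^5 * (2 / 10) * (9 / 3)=-3.33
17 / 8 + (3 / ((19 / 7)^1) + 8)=1707 / 152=11.23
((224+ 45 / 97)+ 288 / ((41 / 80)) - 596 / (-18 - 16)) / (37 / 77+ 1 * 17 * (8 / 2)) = 4185249299 / 356502257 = 11.74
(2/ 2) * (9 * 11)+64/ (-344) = 98.81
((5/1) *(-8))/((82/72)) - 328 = -14888/41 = -363.12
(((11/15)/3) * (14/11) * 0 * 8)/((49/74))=0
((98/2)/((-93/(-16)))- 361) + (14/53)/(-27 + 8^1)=-33019825/93651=-352.58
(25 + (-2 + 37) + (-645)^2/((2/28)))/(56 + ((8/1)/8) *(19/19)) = 1941470/19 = 102182.63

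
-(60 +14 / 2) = -67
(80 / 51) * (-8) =-12.55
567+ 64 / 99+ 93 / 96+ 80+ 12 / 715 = 12142391 / 18720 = 648.63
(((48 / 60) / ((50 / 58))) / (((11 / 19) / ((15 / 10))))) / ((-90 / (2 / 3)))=-1102 / 61875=-0.02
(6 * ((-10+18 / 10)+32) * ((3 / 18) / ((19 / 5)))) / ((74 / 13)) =1547 / 1406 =1.10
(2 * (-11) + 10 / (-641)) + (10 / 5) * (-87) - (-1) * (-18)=-214.02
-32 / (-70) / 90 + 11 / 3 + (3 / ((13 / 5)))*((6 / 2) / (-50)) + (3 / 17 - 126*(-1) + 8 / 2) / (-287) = 89877481 / 28542150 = 3.15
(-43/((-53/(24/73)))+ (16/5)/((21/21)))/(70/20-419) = -0.01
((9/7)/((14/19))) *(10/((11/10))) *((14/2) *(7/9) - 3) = 1900/49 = 38.78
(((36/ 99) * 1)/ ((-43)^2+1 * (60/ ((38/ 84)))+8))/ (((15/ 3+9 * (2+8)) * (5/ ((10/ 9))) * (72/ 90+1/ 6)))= 16/ 36177471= 0.00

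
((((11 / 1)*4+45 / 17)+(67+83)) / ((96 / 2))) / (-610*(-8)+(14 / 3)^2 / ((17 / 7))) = 10029 / 11968192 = 0.00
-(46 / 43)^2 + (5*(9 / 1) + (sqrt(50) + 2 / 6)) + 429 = 5*sqrt(2) + 2624779 / 5547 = 480.26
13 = 13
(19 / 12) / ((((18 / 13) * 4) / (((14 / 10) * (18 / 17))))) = 1729 / 4080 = 0.42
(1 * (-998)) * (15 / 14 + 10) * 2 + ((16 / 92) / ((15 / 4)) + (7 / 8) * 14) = -213353417 / 9660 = -22086.28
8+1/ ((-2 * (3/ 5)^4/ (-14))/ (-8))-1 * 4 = -34676/ 81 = -428.10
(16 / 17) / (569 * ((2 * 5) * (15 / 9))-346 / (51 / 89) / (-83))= 83 / 836953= 0.00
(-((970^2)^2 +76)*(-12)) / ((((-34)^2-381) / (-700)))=-297458384185536 / 31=-9595431747920.52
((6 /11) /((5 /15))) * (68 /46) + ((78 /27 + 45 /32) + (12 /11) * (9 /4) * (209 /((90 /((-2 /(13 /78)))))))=-22473403 /364320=-61.69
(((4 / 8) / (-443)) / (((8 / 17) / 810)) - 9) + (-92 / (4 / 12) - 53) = -1204757 / 3544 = -339.94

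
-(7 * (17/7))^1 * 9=-153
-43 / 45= -0.96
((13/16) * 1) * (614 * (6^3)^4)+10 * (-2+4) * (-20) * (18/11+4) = 11945365141792/11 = 1085942285617.45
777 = 777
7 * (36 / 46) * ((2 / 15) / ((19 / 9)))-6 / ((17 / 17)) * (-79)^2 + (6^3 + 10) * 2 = -80831134 / 2185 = -36993.65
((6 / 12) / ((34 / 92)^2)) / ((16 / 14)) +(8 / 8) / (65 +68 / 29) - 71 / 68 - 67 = -36588886 / 564417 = -64.83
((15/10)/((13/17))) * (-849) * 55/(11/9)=-1948455/26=-74940.58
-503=-503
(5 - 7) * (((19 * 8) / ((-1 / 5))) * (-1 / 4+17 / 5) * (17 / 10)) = 40698 / 5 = 8139.60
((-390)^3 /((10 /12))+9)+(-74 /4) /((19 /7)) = -2704946317 /38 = -71182797.82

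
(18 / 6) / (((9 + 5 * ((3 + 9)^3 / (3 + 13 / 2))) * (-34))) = -19 / 197778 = -0.00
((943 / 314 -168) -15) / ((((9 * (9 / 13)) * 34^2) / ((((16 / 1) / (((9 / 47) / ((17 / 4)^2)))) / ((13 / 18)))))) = -2656393 / 50868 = -52.22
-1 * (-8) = 8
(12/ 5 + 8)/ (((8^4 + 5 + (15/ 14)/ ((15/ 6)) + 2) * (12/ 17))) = 1547/ 430860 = 0.00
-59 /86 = -0.69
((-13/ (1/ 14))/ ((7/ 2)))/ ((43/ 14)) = -728/ 43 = -16.93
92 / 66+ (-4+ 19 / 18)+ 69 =13355 / 198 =67.45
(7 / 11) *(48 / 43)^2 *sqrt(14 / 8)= 8064 *sqrt(7) / 20339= 1.05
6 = 6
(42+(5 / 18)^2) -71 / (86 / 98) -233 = -3787133 / 13932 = -271.83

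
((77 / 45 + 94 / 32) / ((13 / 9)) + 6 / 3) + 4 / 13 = 5.53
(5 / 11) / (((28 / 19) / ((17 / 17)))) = 95 / 308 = 0.31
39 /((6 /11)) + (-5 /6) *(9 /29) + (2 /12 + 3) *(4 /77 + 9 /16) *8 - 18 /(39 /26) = 2004539 /26796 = 74.81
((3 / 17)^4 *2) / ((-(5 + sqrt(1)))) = -27 / 83521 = -0.00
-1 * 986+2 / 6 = -2957 / 3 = -985.67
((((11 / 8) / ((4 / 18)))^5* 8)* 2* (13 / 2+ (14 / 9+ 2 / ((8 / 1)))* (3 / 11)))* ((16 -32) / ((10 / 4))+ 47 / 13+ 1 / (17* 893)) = -3513735615277503 / 1243627520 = -2825392.30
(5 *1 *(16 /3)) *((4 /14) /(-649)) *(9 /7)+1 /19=0.04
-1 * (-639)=639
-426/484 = -213/242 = -0.88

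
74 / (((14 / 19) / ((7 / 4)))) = 703 / 4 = 175.75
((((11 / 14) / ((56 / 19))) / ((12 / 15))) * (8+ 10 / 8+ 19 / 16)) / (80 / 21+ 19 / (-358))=93714555 / 101215744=0.93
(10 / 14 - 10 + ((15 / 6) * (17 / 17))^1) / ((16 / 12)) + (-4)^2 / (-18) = -3013 / 504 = -5.98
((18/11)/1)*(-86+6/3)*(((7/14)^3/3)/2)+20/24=-67/33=-2.03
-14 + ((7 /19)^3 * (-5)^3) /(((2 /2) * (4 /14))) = -492177 /13718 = -35.88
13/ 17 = 0.76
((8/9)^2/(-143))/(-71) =64/822393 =0.00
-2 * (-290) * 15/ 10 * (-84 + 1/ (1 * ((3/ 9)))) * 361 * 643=-16357707810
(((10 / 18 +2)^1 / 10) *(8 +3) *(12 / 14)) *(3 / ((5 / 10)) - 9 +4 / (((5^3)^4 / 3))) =-61767577113 / 8544921875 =-7.23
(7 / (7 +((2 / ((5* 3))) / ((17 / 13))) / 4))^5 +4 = 2941960837824332572 / 590519224617158143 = 4.98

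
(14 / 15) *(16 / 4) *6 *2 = 224 / 5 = 44.80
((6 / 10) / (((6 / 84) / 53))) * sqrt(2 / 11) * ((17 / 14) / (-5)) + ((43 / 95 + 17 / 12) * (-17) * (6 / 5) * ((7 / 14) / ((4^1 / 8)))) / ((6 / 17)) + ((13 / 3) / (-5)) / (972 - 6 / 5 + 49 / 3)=-701469101 / 6492300 - 2703 * sqrt(22) / 275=-154.15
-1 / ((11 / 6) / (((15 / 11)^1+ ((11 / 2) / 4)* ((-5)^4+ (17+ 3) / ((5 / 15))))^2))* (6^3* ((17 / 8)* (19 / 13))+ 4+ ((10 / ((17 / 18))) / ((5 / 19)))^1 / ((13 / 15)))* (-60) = 345601823857875 / 16456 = 21001569267.01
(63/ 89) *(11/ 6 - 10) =-1029/ 178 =-5.78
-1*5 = -5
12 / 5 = 2.40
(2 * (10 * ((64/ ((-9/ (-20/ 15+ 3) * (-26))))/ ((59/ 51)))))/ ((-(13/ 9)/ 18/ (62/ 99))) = -6745600/ 109681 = -61.50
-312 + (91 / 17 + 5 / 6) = -31193 / 102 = -305.81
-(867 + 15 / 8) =-6951 / 8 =-868.88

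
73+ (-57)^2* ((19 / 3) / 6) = 7005 / 2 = 3502.50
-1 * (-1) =1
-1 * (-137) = 137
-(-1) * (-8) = -8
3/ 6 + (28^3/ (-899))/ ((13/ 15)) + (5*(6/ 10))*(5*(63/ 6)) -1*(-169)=3492369/ 11687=298.83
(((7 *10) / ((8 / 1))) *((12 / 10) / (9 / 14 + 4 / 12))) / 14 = 63 / 82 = 0.77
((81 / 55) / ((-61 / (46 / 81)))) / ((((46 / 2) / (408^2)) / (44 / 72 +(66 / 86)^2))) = -67158976 / 563945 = -119.09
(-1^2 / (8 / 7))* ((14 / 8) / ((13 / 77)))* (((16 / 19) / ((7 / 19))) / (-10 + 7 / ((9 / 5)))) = 441 / 130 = 3.39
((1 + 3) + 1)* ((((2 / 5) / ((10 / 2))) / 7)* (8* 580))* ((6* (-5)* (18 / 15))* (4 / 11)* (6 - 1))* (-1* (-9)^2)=1405739.22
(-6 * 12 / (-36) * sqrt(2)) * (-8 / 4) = -4 * sqrt(2) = -5.66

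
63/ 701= 0.09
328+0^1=328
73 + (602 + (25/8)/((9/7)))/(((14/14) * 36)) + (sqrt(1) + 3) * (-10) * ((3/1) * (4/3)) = -181985/2592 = -70.21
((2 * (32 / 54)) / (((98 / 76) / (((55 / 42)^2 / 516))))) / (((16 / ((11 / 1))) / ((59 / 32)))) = 37301275 / 9633810816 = 0.00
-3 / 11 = -0.27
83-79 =4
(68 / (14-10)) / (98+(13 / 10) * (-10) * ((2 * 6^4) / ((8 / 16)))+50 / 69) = -1173 / 4643236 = -0.00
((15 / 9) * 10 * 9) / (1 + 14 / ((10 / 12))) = 750 / 89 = 8.43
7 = 7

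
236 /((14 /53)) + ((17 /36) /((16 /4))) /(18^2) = 291786743 /326592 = 893.43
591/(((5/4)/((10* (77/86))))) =182028/43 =4233.21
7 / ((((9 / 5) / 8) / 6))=560 / 3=186.67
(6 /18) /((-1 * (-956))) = 1 /2868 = 0.00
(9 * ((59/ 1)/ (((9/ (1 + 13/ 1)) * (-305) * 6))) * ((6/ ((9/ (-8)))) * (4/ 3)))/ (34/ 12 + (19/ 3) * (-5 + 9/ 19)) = -52864/ 425475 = -0.12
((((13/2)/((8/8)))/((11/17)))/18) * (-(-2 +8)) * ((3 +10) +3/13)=-1462/33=-44.30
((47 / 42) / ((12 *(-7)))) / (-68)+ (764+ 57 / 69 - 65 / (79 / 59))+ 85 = 801.28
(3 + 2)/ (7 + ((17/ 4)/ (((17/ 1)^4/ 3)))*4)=24565/ 34394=0.71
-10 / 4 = -5 / 2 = -2.50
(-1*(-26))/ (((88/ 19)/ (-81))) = -20007/ 44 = -454.70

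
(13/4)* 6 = 39/2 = 19.50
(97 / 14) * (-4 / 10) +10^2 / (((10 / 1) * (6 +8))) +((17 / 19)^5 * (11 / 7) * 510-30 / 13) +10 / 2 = 518466447661 / 1126625045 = 460.19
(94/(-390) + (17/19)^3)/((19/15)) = 635662/1694173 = 0.38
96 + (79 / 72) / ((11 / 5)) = 76427 / 792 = 96.50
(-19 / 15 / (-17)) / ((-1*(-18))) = 19 / 4590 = 0.00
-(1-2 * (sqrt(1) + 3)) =7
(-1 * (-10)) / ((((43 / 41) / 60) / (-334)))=-8216400 / 43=-191079.07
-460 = -460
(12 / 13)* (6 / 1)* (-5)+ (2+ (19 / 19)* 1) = -321 / 13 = -24.69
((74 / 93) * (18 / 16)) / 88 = 111 / 10912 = 0.01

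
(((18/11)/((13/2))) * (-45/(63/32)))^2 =33177600/1002001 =33.11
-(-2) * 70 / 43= 140 / 43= 3.26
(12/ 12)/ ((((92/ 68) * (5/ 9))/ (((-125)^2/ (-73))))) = -284.77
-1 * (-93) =93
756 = 756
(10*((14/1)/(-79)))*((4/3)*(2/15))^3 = -14336/1439775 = -0.01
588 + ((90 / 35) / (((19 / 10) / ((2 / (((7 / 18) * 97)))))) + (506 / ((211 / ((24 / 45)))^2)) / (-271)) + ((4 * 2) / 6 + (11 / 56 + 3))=1162226763556578521 / 1961228166546600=592.60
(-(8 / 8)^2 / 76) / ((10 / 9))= -0.01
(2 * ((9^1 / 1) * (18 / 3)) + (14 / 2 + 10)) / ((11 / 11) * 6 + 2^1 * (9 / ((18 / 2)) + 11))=25 / 6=4.17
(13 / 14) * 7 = 6.50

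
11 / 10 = 1.10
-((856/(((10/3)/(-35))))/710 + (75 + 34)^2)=-4213261/355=-11868.34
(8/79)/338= 0.00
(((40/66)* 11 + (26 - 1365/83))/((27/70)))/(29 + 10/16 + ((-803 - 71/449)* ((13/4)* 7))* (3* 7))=-1015566160/9265474444509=-0.00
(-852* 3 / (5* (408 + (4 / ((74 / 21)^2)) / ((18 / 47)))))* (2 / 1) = -13996656 / 5597035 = -2.50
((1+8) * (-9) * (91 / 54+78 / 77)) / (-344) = 33657 / 52976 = 0.64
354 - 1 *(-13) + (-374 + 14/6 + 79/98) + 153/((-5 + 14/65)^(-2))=4345908647/1242150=3498.70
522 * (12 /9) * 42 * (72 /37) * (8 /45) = 1870848 /185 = 10112.69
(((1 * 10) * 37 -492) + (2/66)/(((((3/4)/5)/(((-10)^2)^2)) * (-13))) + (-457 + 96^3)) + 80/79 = 89879197621/101673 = 884002.61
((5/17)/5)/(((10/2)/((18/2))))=9/85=0.11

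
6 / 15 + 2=12 / 5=2.40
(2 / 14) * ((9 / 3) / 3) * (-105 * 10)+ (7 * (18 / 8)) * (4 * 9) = 417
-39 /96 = -13 /32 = -0.41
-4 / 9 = -0.44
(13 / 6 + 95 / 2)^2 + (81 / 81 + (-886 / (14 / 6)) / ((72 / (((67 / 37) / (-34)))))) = 2468.06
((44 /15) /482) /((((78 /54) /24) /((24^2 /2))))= 456192 /15665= 29.12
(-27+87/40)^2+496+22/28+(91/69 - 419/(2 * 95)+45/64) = 1112.88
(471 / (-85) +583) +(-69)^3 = -27874181 / 85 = -327931.54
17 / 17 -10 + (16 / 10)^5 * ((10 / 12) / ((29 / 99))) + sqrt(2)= sqrt(2) + 377547 / 18125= 22.24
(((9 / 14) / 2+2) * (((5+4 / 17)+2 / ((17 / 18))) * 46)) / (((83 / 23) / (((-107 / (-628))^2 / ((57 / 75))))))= 1230230828125 / 148022569184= 8.31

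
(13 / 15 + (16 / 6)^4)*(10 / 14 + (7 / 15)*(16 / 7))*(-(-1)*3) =3895397 / 14175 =274.81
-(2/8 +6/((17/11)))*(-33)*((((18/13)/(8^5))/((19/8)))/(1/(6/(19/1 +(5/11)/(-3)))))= 0.00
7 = 7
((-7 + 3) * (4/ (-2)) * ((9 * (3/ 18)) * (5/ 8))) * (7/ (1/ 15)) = 1575/ 2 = 787.50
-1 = -1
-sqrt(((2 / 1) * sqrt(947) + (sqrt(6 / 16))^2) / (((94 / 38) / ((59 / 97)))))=-sqrt(30663834 + 163540448 * sqrt(947)) / 18236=-3.90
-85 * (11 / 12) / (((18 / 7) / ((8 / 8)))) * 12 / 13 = -6545 / 234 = -27.97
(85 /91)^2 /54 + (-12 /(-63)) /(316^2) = 90193097 /5581625868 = 0.02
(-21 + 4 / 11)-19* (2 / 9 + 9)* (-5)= 84692 / 99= 855.47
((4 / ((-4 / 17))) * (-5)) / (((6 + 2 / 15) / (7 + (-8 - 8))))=-11475 / 92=-124.73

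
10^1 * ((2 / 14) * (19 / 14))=95 / 49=1.94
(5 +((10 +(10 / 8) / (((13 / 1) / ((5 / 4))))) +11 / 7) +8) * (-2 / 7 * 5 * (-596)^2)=-7981481510 / 637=-12529798.29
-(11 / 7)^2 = -121 / 49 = -2.47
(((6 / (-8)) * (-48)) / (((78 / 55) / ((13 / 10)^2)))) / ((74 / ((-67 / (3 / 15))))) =-28743 / 148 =-194.21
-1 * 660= -660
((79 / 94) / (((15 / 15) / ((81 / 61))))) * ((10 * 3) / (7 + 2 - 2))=95985 / 20069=4.78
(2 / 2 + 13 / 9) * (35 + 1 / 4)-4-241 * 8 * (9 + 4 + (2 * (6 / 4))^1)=-184595 / 6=-30765.83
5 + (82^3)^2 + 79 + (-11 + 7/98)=4256093400959/14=304006671497.07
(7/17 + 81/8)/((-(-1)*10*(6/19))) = 27227/8160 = 3.34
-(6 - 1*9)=3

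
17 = 17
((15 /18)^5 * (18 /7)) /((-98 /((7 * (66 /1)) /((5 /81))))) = -78.92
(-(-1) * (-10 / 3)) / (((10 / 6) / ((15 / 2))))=-15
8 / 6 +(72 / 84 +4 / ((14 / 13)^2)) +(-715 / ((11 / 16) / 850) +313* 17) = -129164984 / 147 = -878673.36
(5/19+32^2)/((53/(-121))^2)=284928501/53371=5338.64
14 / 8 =7 / 4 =1.75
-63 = -63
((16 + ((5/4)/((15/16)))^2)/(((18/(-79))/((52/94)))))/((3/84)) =-4600960/3807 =-1208.55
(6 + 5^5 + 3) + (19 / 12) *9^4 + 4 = 13526.25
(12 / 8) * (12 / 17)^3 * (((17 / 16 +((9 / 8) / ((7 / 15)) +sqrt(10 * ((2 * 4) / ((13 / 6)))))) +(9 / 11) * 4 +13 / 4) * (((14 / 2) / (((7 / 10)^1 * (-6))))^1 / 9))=-369450 / 378301 - 1920 * sqrt(390) / 63869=-1.57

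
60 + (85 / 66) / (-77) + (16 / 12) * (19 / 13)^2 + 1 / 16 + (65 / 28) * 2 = 464035877 / 6870864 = 67.54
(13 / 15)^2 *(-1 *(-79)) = 13351 / 225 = 59.34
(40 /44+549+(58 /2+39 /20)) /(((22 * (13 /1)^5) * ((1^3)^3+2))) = 127789 /5391174360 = 0.00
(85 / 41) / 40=17 / 328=0.05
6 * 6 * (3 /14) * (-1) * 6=-324 /7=-46.29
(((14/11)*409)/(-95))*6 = -34356/1045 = -32.88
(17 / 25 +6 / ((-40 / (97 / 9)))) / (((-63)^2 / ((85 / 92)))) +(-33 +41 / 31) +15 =-11327039047 / 679175280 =-16.68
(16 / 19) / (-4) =-0.21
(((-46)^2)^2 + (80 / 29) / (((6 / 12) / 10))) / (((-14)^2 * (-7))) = -32461956 / 9947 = -3263.49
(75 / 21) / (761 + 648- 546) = 25 / 6041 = 0.00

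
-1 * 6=-6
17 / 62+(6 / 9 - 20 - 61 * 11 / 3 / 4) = -9297 / 124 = -74.98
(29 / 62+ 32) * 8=8052 / 31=259.74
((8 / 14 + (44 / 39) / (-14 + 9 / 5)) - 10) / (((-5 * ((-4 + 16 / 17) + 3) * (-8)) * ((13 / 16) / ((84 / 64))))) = 1347709 / 206180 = 6.54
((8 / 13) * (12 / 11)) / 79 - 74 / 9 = -835114 / 101673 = -8.21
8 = 8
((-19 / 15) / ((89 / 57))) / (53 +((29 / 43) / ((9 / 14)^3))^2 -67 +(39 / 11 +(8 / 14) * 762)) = -27314288666973 / 14525839488164255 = -0.00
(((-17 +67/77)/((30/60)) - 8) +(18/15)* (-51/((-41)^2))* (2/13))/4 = -84692156/8413405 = -10.07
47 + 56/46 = 1109/23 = 48.22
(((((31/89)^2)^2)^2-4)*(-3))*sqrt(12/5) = 94473013990625298*sqrt(15)/19682944028510405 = 18.59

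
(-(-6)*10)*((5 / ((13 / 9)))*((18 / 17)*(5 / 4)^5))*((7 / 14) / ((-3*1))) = -6328125 / 56576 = -111.85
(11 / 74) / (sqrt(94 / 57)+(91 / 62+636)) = 768208551 / 3294387049229- 21142 * sqrt(5358) / 3294387049229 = 0.00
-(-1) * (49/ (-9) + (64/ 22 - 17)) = -1934/ 99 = -19.54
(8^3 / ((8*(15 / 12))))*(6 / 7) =1536 / 35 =43.89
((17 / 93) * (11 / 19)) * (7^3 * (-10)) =-641410 / 1767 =-362.99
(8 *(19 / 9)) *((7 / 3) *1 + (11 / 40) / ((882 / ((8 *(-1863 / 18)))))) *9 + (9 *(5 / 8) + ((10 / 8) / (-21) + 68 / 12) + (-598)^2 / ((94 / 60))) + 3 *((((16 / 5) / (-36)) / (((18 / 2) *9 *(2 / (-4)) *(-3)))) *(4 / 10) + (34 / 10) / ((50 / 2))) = 383768279890201 / 1678887000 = 228584.94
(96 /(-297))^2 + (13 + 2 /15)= 648719 /49005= 13.24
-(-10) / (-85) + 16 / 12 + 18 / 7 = 1352 / 357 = 3.79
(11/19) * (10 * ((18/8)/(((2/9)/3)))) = 13365/76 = 175.86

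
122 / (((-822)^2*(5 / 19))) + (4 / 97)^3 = 1165897447 / 1541696358330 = 0.00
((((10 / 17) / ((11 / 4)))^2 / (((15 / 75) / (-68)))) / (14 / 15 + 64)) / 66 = -40000 / 11019349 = -0.00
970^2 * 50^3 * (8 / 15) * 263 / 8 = 2062139166666.67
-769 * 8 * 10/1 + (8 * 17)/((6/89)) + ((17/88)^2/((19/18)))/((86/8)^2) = -1517621812813/25505106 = -59502.67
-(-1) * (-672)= -672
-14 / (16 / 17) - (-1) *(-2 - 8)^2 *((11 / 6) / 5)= 523 / 24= 21.79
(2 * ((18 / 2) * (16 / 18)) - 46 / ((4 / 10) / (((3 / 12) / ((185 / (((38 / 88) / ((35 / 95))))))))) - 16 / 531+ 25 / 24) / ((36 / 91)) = 5295642001 / 124483392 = 42.54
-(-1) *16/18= 8/9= 0.89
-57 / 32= -1.78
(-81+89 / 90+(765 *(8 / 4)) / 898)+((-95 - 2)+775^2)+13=24264697411 / 40410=600462.69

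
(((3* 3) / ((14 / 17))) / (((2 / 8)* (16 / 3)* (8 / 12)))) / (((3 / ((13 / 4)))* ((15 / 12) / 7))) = 5967 / 80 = 74.59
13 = 13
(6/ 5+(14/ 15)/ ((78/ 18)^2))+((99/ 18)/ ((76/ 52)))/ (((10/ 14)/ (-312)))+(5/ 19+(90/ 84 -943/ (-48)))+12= -1736501717/ 1078896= -1609.52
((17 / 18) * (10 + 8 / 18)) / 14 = 799 / 1134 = 0.70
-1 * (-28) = 28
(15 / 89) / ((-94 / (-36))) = 270 / 4183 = 0.06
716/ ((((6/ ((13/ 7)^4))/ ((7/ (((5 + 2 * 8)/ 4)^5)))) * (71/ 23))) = 240815384576/ 298380334959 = 0.81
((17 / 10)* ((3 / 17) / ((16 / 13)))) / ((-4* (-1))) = 39 / 640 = 0.06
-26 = -26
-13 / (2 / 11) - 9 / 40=-2869 / 40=-71.72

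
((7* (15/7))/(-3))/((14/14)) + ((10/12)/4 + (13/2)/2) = -37/24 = -1.54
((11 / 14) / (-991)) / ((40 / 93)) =-1023 / 554960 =-0.00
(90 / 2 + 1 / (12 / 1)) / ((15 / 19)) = 10279 / 180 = 57.11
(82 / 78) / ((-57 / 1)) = -41 / 2223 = -0.02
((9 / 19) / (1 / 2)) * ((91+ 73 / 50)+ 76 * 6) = 246807 / 475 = 519.59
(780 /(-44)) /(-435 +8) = 195 /4697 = 0.04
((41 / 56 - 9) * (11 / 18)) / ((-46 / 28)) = 3.08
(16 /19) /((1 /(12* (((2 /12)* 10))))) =320 /19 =16.84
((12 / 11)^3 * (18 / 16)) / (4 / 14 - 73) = -13608 / 677479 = -0.02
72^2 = 5184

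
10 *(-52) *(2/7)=-1040/7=-148.57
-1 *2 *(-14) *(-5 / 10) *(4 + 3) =-98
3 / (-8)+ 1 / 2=1 / 8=0.12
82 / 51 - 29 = -1397 / 51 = -27.39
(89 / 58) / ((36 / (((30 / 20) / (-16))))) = -89 / 22272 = -0.00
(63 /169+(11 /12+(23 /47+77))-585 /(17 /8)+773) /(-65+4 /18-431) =-2802358959 /2410033288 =-1.16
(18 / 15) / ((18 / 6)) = 2 / 5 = 0.40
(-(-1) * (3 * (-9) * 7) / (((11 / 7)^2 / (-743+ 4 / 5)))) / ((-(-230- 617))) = 4909653 / 73205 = 67.07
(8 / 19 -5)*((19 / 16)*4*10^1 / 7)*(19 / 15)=-551 / 14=-39.36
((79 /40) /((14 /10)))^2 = 6241 /3136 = 1.99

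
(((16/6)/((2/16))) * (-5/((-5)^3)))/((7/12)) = 256/175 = 1.46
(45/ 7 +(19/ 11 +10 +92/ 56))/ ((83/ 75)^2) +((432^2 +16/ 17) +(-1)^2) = 3366165433371/ 18035402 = 186642.11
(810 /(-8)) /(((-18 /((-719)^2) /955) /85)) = 1888393912875 /8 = 236049239109.38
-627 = -627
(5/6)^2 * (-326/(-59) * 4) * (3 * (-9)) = -24450/59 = -414.41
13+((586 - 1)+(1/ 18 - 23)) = 10351/ 18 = 575.06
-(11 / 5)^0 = -1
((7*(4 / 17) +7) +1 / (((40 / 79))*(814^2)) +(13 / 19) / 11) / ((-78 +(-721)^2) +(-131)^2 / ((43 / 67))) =0.00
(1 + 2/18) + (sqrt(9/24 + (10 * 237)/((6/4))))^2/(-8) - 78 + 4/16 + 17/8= -156707/576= -272.06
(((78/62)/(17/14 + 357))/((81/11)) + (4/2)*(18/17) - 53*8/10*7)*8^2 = -79164376448/4197555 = -18859.64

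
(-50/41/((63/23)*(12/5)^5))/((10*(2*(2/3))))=-359375/856977408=-0.00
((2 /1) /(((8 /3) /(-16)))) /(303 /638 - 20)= 7656 /12457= 0.61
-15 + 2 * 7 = -1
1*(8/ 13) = 8/ 13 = 0.62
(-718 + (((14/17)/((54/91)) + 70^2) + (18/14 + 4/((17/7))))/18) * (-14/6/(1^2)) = 12883615/12393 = 1039.59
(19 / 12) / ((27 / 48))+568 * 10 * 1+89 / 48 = 2455777 / 432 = 5684.67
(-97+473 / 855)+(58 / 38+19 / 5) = -77908 / 855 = -91.12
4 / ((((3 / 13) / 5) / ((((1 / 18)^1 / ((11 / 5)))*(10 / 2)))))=3250 / 297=10.94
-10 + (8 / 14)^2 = -474 / 49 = -9.67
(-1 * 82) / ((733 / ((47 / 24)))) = -1927 / 8796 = -0.22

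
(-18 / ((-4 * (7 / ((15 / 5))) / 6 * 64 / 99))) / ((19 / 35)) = 40095 / 1216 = 32.97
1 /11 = 0.09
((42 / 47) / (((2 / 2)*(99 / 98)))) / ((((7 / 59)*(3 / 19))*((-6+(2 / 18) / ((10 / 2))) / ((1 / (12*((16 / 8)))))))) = -274645 / 834438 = -0.33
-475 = -475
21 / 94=0.22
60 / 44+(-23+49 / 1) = 301 / 11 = 27.36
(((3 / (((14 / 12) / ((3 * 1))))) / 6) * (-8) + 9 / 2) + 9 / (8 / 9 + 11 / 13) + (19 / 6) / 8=-1975 / 9744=-0.20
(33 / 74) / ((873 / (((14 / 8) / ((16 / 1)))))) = 0.00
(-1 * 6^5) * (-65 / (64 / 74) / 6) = 194805 / 2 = 97402.50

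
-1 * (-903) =903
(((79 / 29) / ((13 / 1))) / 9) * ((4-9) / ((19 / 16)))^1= -6320 / 64467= -0.10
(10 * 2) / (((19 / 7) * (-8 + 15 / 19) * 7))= -20 / 137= -0.15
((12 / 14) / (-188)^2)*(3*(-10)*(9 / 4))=-405 / 247408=-0.00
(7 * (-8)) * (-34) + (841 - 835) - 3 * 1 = 1907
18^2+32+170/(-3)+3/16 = 14377/48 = 299.52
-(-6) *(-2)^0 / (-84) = -1 / 14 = -0.07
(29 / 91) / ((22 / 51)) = 1479 / 2002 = 0.74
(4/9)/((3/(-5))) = -20/27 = -0.74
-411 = -411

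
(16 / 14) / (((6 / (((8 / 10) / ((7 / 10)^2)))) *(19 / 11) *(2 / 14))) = 3520 / 2793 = 1.26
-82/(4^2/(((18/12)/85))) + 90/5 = 24357/1360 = 17.91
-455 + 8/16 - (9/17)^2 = -262863/578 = -454.78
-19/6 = -3.17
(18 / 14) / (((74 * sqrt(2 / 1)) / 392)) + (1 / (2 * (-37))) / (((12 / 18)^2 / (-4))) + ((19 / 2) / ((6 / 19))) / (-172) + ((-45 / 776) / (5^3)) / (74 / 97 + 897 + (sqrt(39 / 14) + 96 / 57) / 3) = 4.76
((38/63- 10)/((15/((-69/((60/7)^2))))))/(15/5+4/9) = 5957/34875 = 0.17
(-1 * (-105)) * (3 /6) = 105 /2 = 52.50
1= 1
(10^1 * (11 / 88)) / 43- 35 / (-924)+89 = 126386 / 1419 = 89.07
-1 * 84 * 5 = -420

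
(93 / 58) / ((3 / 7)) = 217 / 58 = 3.74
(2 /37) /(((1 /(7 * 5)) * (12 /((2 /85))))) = 0.00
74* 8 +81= 673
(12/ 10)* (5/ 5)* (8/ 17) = 48/ 85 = 0.56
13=13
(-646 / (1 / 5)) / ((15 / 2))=-1292 / 3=-430.67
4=4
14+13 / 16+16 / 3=20.15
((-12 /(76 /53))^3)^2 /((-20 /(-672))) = 2714513636190888 /235229405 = 11539856.75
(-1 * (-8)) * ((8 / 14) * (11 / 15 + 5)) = 2752 / 105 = 26.21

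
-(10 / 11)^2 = -100 / 121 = -0.83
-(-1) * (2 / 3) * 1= 2 / 3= 0.67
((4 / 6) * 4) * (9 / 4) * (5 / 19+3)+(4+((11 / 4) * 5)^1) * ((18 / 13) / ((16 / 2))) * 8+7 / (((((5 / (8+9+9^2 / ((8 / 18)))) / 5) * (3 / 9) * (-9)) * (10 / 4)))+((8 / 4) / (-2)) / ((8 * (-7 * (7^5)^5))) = -39458133253785351535813879823 / 278244917207879437619436360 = -141.81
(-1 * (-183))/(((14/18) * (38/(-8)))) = -6588/133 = -49.53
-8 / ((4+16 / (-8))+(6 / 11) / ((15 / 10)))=-44 / 13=-3.38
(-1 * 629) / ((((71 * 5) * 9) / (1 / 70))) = -629 / 223650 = -0.00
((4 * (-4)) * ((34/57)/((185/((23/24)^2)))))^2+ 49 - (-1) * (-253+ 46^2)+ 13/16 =275658304456321/144111344400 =1912.81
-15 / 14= -1.07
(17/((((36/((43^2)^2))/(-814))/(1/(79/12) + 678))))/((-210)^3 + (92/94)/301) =2988025706131000997/31050641968098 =96230.72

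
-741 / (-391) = 741 / 391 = 1.90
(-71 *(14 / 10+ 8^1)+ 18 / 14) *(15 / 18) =-11657 / 21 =-555.10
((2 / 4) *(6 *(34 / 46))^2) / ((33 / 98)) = 169932 / 5819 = 29.20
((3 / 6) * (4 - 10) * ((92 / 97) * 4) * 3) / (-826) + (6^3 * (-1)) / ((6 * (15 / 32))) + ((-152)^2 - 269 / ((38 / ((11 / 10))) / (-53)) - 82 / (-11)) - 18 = 3923369459573 / 167454980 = 23429.40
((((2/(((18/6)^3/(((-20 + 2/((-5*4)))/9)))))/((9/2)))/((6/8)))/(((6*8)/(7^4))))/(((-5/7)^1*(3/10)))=1126069/98415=11.44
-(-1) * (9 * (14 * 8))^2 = 1016064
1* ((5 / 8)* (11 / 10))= 11 / 16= 0.69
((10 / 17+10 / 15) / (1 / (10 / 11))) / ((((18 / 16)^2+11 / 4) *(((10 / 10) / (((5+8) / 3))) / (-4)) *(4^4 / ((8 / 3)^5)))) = -272629760 / 105105033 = -2.59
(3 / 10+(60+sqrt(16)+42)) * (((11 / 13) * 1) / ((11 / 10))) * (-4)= -4252 / 13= -327.08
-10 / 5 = -2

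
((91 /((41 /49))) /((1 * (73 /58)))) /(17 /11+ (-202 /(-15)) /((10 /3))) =35560525 /2298624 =15.47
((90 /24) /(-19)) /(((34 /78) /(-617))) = 279.37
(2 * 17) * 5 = 170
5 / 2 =2.50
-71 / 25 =-2.84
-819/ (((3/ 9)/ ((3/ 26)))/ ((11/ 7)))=-891/ 2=-445.50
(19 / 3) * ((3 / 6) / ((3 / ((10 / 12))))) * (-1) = -95 / 108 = -0.88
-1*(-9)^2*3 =-243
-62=-62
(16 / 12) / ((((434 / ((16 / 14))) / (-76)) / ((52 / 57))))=-3328 / 13671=-0.24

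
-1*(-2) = 2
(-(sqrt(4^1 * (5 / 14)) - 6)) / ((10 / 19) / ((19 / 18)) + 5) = 2166 / 1985 - 361 * sqrt(70) / 13895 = 0.87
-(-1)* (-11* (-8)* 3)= 264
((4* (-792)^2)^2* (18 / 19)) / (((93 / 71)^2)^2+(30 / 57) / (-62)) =11158307251653826953216 / 5491650623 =2031867651033.89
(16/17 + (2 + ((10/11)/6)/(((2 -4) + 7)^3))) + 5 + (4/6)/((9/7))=1067978/126225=8.46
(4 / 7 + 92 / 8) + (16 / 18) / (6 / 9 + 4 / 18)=183 / 14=13.07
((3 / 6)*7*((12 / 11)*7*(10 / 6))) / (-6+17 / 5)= -2450 / 143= -17.13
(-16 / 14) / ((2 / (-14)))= 8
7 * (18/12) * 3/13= 2.42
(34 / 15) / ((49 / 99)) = 1122 / 245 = 4.58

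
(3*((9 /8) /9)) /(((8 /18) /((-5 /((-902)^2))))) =-135 /26035328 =-0.00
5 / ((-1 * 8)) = -5 / 8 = -0.62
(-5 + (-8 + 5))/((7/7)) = -8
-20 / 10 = -2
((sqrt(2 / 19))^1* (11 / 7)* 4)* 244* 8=85888* sqrt(38) / 133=3980.82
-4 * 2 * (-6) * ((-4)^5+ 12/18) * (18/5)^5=-29700985.65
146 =146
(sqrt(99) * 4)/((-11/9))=-108 * sqrt(11)/11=-32.56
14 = 14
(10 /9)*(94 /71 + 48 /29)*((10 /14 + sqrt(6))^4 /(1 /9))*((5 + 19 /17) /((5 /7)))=280691840*sqrt(6) /59143 + 167344647392 /12006029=25563.63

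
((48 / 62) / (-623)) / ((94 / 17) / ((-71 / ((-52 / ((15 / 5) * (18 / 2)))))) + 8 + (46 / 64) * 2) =-12514176 / 96548526011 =-0.00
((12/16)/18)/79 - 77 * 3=-437975/1896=-231.00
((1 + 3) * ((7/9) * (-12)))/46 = -56/69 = -0.81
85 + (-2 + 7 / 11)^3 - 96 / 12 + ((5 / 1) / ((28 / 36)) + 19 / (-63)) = 6757822 / 83853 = 80.59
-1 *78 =-78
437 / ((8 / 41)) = 17917 / 8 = 2239.62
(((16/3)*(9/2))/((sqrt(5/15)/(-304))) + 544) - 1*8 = 536 - 7296*sqrt(3) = -12101.04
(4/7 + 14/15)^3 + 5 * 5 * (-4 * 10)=-1153680688/1157625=-996.59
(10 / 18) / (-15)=-1 / 27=-0.04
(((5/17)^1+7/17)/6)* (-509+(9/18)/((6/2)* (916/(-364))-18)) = -2366941/39525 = -59.88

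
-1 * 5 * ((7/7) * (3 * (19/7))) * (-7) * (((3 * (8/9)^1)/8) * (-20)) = -1900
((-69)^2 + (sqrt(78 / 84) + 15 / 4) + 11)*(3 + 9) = 6*sqrt(182) / 7 + 57309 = 57320.56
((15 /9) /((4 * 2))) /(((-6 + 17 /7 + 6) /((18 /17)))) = 105 /1156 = 0.09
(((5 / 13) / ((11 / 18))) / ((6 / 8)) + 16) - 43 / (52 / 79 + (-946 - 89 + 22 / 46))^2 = 8497510604991339 / 504629119408700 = 16.84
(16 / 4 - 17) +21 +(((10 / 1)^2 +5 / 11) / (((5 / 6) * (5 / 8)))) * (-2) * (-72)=1527992 / 55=27781.67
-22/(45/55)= -242/9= -26.89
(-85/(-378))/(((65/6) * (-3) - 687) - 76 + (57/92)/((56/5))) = -31280/110649537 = -0.00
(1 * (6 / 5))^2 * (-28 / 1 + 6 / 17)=-3384 / 85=-39.81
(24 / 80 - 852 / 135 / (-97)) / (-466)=-3187 / 4068180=-0.00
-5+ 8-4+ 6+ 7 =12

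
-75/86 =-0.87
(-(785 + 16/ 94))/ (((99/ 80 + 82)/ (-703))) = 2075424720/ 312973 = 6631.32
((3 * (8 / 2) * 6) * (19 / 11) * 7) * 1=9576 / 11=870.55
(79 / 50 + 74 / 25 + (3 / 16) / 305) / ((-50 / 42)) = -2326611 / 610000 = -3.81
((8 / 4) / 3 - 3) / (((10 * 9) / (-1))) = 7 / 270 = 0.03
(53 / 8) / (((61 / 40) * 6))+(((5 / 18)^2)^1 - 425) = -8383865 / 19764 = -424.20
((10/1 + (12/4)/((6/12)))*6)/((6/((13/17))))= 208/17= 12.24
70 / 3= 23.33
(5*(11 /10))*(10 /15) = 3.67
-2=-2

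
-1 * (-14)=14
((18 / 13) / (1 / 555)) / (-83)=-9990 / 1079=-9.26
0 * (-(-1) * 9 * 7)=0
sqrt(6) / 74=0.03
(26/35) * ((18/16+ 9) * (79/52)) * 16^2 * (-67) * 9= -61737552/35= -1763930.06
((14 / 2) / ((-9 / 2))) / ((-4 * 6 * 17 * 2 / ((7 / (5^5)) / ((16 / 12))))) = 49 / 15300000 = 0.00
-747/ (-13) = 747/ 13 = 57.46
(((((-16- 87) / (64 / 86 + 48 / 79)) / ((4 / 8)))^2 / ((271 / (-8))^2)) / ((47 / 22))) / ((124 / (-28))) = -2693321661382 / 1259110619879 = -2.14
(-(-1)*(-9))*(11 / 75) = -33 / 25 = -1.32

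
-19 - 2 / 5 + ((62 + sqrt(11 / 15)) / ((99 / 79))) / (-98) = -482792 / 24255 - 79*sqrt(165) / 145530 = -19.91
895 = 895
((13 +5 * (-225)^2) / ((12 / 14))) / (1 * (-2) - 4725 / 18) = -77042 / 69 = -1116.55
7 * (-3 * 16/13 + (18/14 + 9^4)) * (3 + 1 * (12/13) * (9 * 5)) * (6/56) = 259174296/1183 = 219082.25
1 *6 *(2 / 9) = 4 / 3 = 1.33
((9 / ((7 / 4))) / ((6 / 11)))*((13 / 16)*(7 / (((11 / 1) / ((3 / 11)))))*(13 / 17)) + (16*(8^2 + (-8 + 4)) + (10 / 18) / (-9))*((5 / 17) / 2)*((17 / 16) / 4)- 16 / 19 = 1387749623 / 36837504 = 37.67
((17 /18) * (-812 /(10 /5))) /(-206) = 3451 /1854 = 1.86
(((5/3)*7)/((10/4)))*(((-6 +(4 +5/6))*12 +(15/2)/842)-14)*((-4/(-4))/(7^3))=-0.38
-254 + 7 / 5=-252.60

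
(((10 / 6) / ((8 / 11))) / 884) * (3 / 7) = 55 / 49504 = 0.00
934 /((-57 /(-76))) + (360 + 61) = 4999 /3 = 1666.33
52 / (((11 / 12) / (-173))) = -107952 / 11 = -9813.82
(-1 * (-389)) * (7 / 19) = 2723 / 19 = 143.32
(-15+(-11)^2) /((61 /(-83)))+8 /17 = -149078 /1037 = -143.76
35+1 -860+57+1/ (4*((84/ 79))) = -257633/ 336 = -766.76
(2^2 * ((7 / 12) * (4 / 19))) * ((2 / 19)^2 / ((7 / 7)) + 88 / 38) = 1.14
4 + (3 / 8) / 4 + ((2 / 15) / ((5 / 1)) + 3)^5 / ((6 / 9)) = 9747446885387 / 25312500000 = 385.08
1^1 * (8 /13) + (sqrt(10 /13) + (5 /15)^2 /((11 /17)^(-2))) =22381 /33813 + sqrt(130) /13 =1.54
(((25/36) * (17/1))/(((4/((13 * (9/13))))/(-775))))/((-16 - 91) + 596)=-42.10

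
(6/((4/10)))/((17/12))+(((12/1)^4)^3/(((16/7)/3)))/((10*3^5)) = 4815795005.79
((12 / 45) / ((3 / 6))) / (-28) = -2 / 105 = -0.02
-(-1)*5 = 5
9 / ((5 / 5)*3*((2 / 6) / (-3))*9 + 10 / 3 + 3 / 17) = 459 / 26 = 17.65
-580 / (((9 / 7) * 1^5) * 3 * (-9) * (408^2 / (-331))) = -0.03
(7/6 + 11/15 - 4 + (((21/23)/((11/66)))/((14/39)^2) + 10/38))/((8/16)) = 1244266/15295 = 81.35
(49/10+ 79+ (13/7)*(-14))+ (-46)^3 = -972781/10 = -97278.10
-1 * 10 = -10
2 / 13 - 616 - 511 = -14649 / 13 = -1126.85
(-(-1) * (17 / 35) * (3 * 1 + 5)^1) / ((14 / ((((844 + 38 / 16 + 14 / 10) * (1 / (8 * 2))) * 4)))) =576487 / 9800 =58.83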